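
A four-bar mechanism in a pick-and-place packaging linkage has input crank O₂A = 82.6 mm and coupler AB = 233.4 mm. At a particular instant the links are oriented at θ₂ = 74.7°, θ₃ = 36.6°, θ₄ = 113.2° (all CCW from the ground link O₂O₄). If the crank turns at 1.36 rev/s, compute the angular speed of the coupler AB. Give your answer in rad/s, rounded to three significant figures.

1.94

ω₂ = 8.545 rad/s (from 1.36 rev/s).
Differentiating the loop-closure r₂e^{iθ₂}+r₃e^{iθ₃}=r₁+r₄e^{iθ₄} gives r₂ω₂e^{iθ₂}+r₃ω₃e^{iθ₃}=r₄ω₄e^{iθ₄}.
Eliminating the other unknown: ω₃ = r₂ω₂ sin(θ₄−θ₂) / [r₃ sin(θ₃−θ₄)].
Numerator sine = +0.62251; denominator sine = -0.97278.
Result = 0.0826·8.545·(+0.62251) / (0.2334·(-0.97278)) = -1.9352 rad/s; magnitude 1.9352 rad/s.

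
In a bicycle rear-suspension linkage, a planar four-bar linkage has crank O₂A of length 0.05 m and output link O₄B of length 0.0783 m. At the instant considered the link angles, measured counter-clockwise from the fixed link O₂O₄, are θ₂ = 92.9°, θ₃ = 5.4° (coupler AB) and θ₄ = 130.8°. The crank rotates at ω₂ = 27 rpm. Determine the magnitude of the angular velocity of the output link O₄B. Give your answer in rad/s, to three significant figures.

2.21

ω₂ = 2.827 rad/s (from 27 rpm).
Differentiating the loop-closure r₂e^{iθ₂}+r₃e^{iθ₃}=r₁+r₄e^{iθ₄} gives r₂ω₂e^{iθ₂}+r₃ω₃e^{iθ₃}=r₄ω₄e^{iθ₄}.
Eliminating the other unknown: ω₄ = r₂ω₂ sin(θ₂−θ₃) / [r₄ sin(θ₄−θ₃)].
Numerator sine = +0.99905; denominator sine = +0.81513.
Result = 0.05·2.827·(+0.99905) / (0.0783·(+0.81513)) = +2.2129 rad/s; magnitude 2.2129 rad/s.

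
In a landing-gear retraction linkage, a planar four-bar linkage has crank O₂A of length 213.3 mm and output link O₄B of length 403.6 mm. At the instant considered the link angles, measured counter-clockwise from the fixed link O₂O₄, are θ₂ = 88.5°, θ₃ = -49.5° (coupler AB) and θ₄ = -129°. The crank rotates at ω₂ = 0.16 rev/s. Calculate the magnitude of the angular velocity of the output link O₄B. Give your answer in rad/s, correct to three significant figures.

0.362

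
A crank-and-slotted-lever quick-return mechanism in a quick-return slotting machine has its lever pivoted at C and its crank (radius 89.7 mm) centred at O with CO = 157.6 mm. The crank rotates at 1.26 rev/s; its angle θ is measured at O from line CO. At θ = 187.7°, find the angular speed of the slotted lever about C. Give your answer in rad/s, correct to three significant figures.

9.70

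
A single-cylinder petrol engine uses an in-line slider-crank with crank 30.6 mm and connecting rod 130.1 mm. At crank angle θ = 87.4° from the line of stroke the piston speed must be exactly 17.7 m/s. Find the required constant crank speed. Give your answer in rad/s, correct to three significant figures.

573

For an in-line slider-crank, |v_piston| = rω|sinθ|·[1 + r cosθ/√(L² − r² sin²θ)].
With r = 0.0306 m, L = 0.1301 m, θ = 87.4°: the bracketed kinematic factor |dx/dθ| = 0.030904 m.
ω = v/|dx/dθ| = 17.7/0.030904 = 572.74 rad/s.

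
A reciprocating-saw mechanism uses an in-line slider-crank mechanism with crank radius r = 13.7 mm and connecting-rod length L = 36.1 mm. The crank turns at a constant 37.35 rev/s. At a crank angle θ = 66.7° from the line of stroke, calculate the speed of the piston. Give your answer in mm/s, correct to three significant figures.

3430

ω = 2π·37.4 = 234.7 rad/s
For an in-line slider-crank, x = r cosθ + √(L² − r² sin²θ), so v = −rω sinθ·[1 + r cosθ/√(L² − r² sin²θ)].
With r = 0.0137 m, L = 0.0361 m, θ = 66.7°: √(L² − r² sin²θ) = 0.033836 m.
v = −0.0137·234.7·0.91845·[1 + 0.0137·0.39555/0.033836] = -3.4258 m/s.
|v| = 3.4258 m/s = 3425.8 mm/s.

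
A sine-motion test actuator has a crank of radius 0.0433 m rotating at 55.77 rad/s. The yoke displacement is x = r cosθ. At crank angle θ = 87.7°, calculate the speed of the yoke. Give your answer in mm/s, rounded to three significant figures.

2410

ω = 55.77 rad/s
x = r cosθ ⇒ ẋ = −rω sinθ.
|v| = rω|sinθ| = 0.0433·55.77·|sin 87.7°| = 2.4129 m/s = 2412.9 mm/s.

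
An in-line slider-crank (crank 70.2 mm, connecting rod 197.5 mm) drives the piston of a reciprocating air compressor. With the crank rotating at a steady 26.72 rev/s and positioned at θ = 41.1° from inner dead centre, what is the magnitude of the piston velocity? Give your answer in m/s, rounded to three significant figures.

9.88

ω = 2π·26.7 = 167.9 rad/s
For an in-line slider-crank, x = r cosθ + √(L² − r² sin²θ), so v = −rω sinθ·[1 + r cosθ/√(L² − r² sin²θ)].
With r = 0.0702 m, L = 0.1975 m, θ = 41.1°: √(L² − r² sin²θ) = 0.19203 m.
v = −0.0702·167.9·0.65738·[1 + 0.0702·0.75356/0.19203] = -9.8819 m/s.
|v| = 9.8819 m/s.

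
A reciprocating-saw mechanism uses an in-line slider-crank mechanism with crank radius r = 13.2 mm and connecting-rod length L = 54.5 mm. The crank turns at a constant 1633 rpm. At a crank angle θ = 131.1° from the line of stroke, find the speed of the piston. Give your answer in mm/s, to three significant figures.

ω = 2π·1633/60 = 171 rad/s
For an in-line slider-crank, x = r cosθ + √(L² − r² sin²θ), so v = −rω sinθ·[1 + r cosθ/√(L² − r² sin²θ)].
With r = 0.0132 m, L = 0.0545 m, θ = 131.1°: √(L² − r² sin²θ) = 0.053585 m.
v = −0.0132·171·0.75356·[1 + 0.0132·-0.65738/0.053585] = -1.4256 m/s.
|v| = 1.4256 m/s = 1425.6 mm/s.

1430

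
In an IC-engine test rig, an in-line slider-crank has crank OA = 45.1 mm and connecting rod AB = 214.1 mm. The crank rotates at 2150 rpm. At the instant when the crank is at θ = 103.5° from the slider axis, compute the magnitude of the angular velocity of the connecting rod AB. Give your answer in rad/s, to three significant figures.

ω = 225.1 rad/s (converted from 2150 rpm).
The rod makes angle φ with the slider axis where L sinφ = r sinθ; differentiating, L cosφ·φ̇ = r ω cosθ.
L cosφ = √(L² − r² sin²θ) = 0.20956 m.
|ω_rod| = r ω |cosθ| / √(L² − r² sin²θ) = 0.0451·225.1·0.23345/0.20956 = 11.311 rad/s.

11.3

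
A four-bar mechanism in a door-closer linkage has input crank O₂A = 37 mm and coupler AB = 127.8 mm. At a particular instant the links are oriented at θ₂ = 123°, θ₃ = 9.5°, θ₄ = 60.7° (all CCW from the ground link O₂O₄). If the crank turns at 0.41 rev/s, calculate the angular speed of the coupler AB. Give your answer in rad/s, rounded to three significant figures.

0.847

ω₂ = 2.576 rad/s (from 0.41 rev/s).
Differentiating the loop-closure r₂e^{iθ₂}+r₃e^{iθ₃}=r₁+r₄e^{iθ₄} gives r₂ω₂e^{iθ₂}+r₃ω₃e^{iθ₃}=r₄ω₄e^{iθ₄}.
Eliminating the other unknown: ω₃ = r₂ω₂ sin(θ₄−θ₂) / [r₃ sin(θ₃−θ₄)].
Numerator sine = -0.88539; denominator sine = -0.77934.
Result = 0.037·2.576·(-0.88539) / (0.1278·(-0.77934)) = +0.84732 rad/s; magnitude 0.84732 rad/s.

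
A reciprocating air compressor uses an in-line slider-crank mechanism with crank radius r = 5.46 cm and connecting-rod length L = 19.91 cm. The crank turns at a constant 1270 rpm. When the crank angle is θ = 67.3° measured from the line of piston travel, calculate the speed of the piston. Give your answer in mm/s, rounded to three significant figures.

ω = 2π·1270/60 = 133 rad/s
For an in-line slider-crank, x = r cosθ + √(L² − r² sin²θ), so v = −rω sinθ·[1 + r cosθ/√(L² − r² sin²θ)].
With r = 0.0546 m, L = 0.1991 m, θ = 67.3°: √(L² − r² sin²θ) = 0.19262 m.
v = −0.0546·133·0.92254·[1 + 0.0546·0.38591/0.19262] = -7.4318 m/s.
|v| = 7.4318 m/s = 7431.8 mm/s.

7430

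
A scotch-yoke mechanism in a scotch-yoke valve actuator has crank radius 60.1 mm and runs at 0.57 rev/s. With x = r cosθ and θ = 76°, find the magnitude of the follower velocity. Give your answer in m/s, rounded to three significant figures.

0.209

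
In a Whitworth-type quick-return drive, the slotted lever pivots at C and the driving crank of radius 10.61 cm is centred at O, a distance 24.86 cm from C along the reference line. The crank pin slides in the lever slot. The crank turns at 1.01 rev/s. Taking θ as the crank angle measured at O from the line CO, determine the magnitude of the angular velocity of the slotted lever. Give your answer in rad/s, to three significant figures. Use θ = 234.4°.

0.614

ω = 6.346 rad/s (from 1.01 rev/s).
Crank pin A relative to C: A = (d + r cosθ, r sinθ); lever angle φ = atan2(r sinθ, d + r cosθ).
Differentiating tanφ: φ̇ = rω(d cosθ + r)/(d² + r² + 2dr cosθ).
d² + r² + 2dr cosθ = |CA|² = 0.0423505 m²;  d cosθ + r = -0.038616 m.
|ω_lever| = |0.1061·6.346·-0.038616| / 0.0423505 = 0.61394 rad/s.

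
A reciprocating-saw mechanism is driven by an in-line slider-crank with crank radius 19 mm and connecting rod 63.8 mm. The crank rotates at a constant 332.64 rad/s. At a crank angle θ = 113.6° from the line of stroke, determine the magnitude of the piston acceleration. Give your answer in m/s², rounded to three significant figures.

ω = 332.6 rad/s
x(θ) = r cosθ + √(L² − r² sin²θ); with ω constant, a = ω²·d²x/dθ².
d²x/dθ² = −r cosθ − r²(cos2θ)/√u − r⁴ sin²2θ/(4u^{3/2}),  u = L² − r² sin²θ = 0.0037673 m².
Substituting r = 0.019 m, L = 0.0638 m, θ = 113.6°: d²x/dθ² = +0.011527 m.
a = ω²·d²x/dθ² = (332.6)²·(+0.011527) = +1275.4 m/s²;  |a| = 1275.4 m/s².

1280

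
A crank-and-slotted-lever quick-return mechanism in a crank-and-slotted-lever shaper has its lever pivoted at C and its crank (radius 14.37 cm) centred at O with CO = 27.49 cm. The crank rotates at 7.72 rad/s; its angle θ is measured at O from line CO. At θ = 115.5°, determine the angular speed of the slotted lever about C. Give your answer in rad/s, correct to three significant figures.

0.452

ω = 7.72 rad/s
Crank pin A relative to C: A = (d + r cosθ, r sinθ); lever angle φ = atan2(r sinθ, d + r cosθ).
Differentiating tanφ: φ̇ = rω(d cosθ + r)/(d² + r² + 2dr cosθ).
d² + r² + 2dr cosθ = |CA|² = 0.0622066 m²;  d cosθ + r = +0.025352 m.
|ω_lever| = |0.1437·7.72·+0.025352| / 0.0622066 = 0.45212 rad/s.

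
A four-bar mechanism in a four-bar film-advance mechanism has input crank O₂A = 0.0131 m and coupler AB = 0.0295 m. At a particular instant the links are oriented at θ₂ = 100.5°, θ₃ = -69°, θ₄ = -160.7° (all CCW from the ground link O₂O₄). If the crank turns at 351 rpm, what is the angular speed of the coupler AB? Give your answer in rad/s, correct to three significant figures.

ω₂ = 36.76 rad/s (from 351 rpm).
Differentiating the loop-closure r₂e^{iθ₂}+r₃e^{iθ₃}=r₁+r₄e^{iθ₄} gives r₂ω₂e^{iθ₂}+r₃ω₃e^{iθ₃}=r₄ω₄e^{iθ₄}.
Eliminating the other unknown: ω₃ = r₂ω₂ sin(θ₄−θ₂) / [r₃ sin(θ₃−θ₄)].
Numerator sine = +0.98823; denominator sine = +0.99956.
Result = 0.0131·36.76·(+0.98823) / (0.0295·(+0.99956)) = +16.137 rad/s; magnitude 16.137 rad/s.

16.1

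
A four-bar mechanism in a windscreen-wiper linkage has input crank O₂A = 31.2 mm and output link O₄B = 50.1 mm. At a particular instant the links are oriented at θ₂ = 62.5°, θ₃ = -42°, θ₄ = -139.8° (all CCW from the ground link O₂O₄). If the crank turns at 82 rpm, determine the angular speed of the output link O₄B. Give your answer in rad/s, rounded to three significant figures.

5.23

ω₂ = 8.587 rad/s (from 82 rpm).
Differentiating the loop-closure r₂e^{iθ₂}+r₃e^{iθ₃}=r₁+r₄e^{iθ₄} gives r₂ω₂e^{iθ₂}+r₃ω₃e^{iθ₃}=r₄ω₄e^{iθ₄}.
Eliminating the other unknown: ω₄ = r₂ω₂ sin(θ₂−θ₃) / [r₄ sin(θ₄−θ₃)].
Numerator sine = +0.96815; denominator sine = -0.99075.
Result = 0.0312·8.587·(+0.96815) / (0.0501·(-0.99075)) = -5.2256 rad/s; magnitude 5.2256 rad/s.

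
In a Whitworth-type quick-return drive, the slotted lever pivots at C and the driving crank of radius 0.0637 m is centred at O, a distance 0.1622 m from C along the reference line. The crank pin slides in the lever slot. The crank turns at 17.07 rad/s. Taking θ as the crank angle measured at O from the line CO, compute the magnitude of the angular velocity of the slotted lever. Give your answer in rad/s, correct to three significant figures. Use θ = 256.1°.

1.06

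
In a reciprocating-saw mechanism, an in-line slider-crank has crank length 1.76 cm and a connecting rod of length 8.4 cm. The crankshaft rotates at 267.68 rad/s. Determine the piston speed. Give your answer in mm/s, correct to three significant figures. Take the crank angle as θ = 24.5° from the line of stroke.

2330

ω = 267.7 rad/s
For an in-line slider-crank, x = r cosθ + √(L² − r² sin²θ), so v = −rω sinθ·[1 + r cosθ/√(L² − r² sin²θ)].
With r = 0.0176 m, L = 0.084 m, θ = 24.5°: √(L² − r² sin²θ) = 0.083682 m.
v = −0.0176·267.7·0.41469·[1 + 0.0176·0.90996/0.083682] = -2.3276 m/s.
|v| = 2.3276 m/s = 2327.6 mm/s.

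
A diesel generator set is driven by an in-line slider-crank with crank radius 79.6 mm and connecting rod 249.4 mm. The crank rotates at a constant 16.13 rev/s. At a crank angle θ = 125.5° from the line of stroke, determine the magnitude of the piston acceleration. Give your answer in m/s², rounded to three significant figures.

ω = 2π·16.1 = 101.3 rad/s
x(θ) = r cosθ + √(L² − r² sin²θ); with ω constant, a = ω²·d²x/dθ².
d²x/dθ² = −r cosθ − r²(cos2θ)/√u − r⁴ sin²2θ/(4u^{3/2}),  u = L² − r² sin²θ = 0.0580009 m².
Substituting r = 0.0796 m, L = 0.2494 m, θ = 125.5°: d²x/dθ² = +0.054147 m.
a = ω²·d²x/dθ² = (101.3)²·(+0.054147) = +556.16 m/s²;  |a| = 556.16 m/s².

556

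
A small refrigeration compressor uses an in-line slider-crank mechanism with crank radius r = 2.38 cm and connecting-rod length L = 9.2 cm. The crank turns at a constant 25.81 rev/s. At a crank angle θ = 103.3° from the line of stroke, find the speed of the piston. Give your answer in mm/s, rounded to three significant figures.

3530

ω = 2π·25.8 = 162.2 rad/s
For an in-line slider-crank, x = r cosθ + √(L² − r² sin²θ), so v = −rω sinθ·[1 + r cosθ/√(L² − r² sin²θ)].
With r = 0.0238 m, L = 0.092 m, θ = 103.3°: √(L² − r² sin²θ) = 0.089037 m.
v = −0.0238·162.2·0.97318·[1 + 0.0238·-0.23005/0.089037] = -3.5251 m/s.
|v| = 3.5251 m/s = 3525.1 mm/s.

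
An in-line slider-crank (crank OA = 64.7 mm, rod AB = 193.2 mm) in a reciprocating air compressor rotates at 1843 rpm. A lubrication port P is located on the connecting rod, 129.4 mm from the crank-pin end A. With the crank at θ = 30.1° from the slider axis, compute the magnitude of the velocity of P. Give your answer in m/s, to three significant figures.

ω = 193 rad/s.  Crank-pin speed |V_A| = rω = 12.487 m/s, perpendicular to OA.
Rod angle: sinφ = −(r/L) sinθ ⇒ φ = -9.669°; ω_rod = −rω cosθ/√(L²−r²sin²θ) = -56.723 rad/s.
V_P = V_A + ω_rod × AP, with AP = 0.1294 m along the rod.
Components: V_Px = −rω sinθ − a·ω_rod·sinφ = -7.4951 m/s;  V_Py = rω cosθ + a·ω_rod·cosφ = +3.5675 m/s.
|V_P| = √(V_Px² + V_Py²) = 8.3008 m/s.

8.30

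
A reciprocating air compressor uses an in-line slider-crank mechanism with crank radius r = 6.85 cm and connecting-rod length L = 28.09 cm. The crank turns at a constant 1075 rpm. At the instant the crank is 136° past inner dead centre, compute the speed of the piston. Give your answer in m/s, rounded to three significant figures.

ω = 2π·1075/60 = 112.6 rad/s
For an in-line slider-crank, x = r cosθ + √(L² − r² sin²θ), so v = −rω sinθ·[1 + r cosθ/√(L² − r² sin²θ)].
With r = 0.0685 m, L = 0.2809 m, θ = 136°: √(L² − r² sin²θ) = 0.27684 m.
v = −0.0685·112.6·0.69466·[1 + 0.0685·-0.71934/0.27684] = -4.4033 m/s.
|v| = 4.4033 m/s.

4.40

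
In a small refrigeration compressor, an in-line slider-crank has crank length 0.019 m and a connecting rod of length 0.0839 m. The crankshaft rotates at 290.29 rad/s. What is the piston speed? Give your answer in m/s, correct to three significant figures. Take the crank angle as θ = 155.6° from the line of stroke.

1.81

ω = 290.3 rad/s
For an in-line slider-crank, x = r cosθ + √(L² − r² sin²θ), so v = −rω sinθ·[1 + r cosθ/√(L² − r² sin²θ)].
With r = 0.019 m, L = 0.0839 m, θ = 155.6°: √(L² − r² sin²θ) = 0.083532 m.
v = −0.019·290.3·0.41310·[1 + 0.019·-0.91068/0.083532] = -1.8065 m/s.
|v| = 1.8065 m/s.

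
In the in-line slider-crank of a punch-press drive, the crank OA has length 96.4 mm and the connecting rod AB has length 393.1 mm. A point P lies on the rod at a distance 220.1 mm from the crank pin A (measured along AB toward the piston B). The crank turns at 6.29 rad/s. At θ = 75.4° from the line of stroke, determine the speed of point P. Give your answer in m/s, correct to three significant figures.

ω = 6.29 rad/s.  Crank-pin speed |V_A| = rω = 0.60636 m/s, perpendicular to OA.
Rod angle: sinφ = −(r/L) sinθ ⇒ φ = -13.728°; ω_rod = −rω cosθ/√(L²−r²sin²θ) = -0.40025 rad/s.
V_P = V_A + ω_rod × AP, with AP = 0.2201 m along the rod.
Components: V_Px = −rω sinθ − a·ω_rod·sinφ = -0.60768 m/s;  V_Py = rω cosθ + a·ω_rod·cosφ = +0.067265 m/s.
|V_P| = √(V_Px² + V_Py²) = 0.61139 m/s.

0.611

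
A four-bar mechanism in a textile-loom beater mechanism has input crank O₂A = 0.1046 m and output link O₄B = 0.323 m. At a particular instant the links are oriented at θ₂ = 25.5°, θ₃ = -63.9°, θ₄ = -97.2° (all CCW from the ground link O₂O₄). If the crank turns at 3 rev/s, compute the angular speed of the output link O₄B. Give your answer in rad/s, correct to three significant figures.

ω₂ = 18.85 rad/s (from 3 rev/s).
Differentiating the loop-closure r₂e^{iθ₂}+r₃e^{iθ₃}=r₁+r₄e^{iθ₄} gives r₂ω₂e^{iθ₂}+r₃ω₃e^{iθ₃}=r₄ω₄e^{iθ₄}.
Eliminating the other unknown: ω₄ = r₂ω₂ sin(θ₂−θ₃) / [r₄ sin(θ₄−θ₃)].
Numerator sine = +0.99995; denominator sine = -0.54902.
Result = 0.1046·18.85·(+0.99995) / (0.323·(-0.54902)) = -11.118 rad/s; magnitude 11.118 rad/s.

11.1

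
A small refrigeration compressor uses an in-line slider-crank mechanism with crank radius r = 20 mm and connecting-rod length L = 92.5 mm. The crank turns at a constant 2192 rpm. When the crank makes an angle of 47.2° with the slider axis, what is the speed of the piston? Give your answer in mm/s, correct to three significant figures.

3870

ω = 2π·2192/60 = 229.5 rad/s
For an in-line slider-crank, x = r cosθ + √(L² − r² sin²θ), so v = −rω sinθ·[1 + r cosθ/√(L² − r² sin²θ)].
With r = 0.02 m, L = 0.0925 m, θ = 47.2°: √(L² − r² sin²θ) = 0.091329 m.
v = −0.02·229.5·0.73373·[1 + 0.02·0.67944/0.091329] = -3.8697 m/s.
|v| = 3.8697 m/s = 3869.7 mm/s.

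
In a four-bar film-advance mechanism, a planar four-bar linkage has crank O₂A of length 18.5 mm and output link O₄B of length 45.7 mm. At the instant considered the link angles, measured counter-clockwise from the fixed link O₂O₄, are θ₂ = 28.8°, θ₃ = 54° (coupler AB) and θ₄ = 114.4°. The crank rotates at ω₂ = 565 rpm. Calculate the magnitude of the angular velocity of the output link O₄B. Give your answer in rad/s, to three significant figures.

ω₂ = 59.17 rad/s (from 565 rpm).
Differentiating the loop-closure r₂e^{iθ₂}+r₃e^{iθ₃}=r₁+r₄e^{iθ₄} gives r₂ω₂e^{iθ₂}+r₃ω₃e^{iθ₃}=r₄ω₄e^{iθ₄}.
Eliminating the other unknown: ω₄ = r₂ω₂ sin(θ₂−θ₃) / [r₄ sin(θ₄−θ₃)].
Numerator sine = -0.42578; denominator sine = +0.86949.
Result = 0.0185·59.17·(-0.42578) / (0.0457·(+0.86949)) = -11.729 rad/s; magnitude 11.729 rad/s.

11.7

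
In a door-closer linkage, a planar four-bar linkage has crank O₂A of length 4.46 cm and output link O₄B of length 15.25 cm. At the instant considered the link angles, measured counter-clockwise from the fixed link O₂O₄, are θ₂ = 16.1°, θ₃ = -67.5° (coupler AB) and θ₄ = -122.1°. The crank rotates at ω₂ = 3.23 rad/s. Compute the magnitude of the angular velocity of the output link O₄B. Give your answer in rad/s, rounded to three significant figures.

ω₂ = 3.23 rad/s
Differentiating the loop-closure r₂e^{iθ₂}+r₃e^{iθ₃}=r₁+r₄e^{iθ₄} gives r₂ω₂e^{iθ₂}+r₃ω₃e^{iθ₃}=r₄ω₄e^{iθ₄}.
Eliminating the other unknown: ω₄ = r₂ω₂ sin(θ₂−θ₃) / [r₄ sin(θ₄−θ₃)].
Numerator sine = +0.99377; denominator sine = -0.81513.
Result = 0.0446·3.23·(+0.99377) / (0.1525·(-0.81513)) = -1.1517 rad/s; magnitude 1.1517 rad/s.

1.15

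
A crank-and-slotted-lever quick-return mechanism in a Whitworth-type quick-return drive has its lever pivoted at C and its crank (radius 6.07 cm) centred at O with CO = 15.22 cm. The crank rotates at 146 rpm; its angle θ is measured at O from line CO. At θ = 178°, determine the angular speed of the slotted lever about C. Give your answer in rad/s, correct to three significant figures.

10.1

ω = 15.29 rad/s (from 146 rpm).
Crank pin A relative to C: A = (d + r cosθ, r sinθ); lever angle φ = atan2(r sinθ, d + r cosθ).
Differentiating tanφ: φ̇ = rω(d cosθ + r)/(d² + r² + 2dr cosθ).
d² + r² + 2dr cosθ = |CA|² = 0.00838351 m²;  d cosθ + r = -0.091407 m.
|ω_lever| = |0.0607·15.29·-0.091407| / 0.00838351 = 10.119 rad/s.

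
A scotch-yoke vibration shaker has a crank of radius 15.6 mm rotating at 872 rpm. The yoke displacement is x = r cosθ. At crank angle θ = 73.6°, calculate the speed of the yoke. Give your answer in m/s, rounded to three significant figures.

ω = 91.32 rad/s (from 872 rpm).
x = r cosθ ⇒ ẋ = −rω sinθ.
|v| = rω|sinθ| = 0.0156·91.32·|sin 73.6°| = 1.3666 m/s.

1.37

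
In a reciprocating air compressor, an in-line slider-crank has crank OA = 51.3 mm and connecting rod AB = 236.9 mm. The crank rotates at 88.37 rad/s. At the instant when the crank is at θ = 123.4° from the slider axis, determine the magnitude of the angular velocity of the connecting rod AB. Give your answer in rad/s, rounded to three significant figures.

ω = 88.37 rad/s
The rod makes angle φ with the slider axis where L sinφ = r sinθ; differentiating, L cosφ·φ̇ = r ω cosθ.
L cosφ = √(L² − r² sin²θ) = 0.233 m.
|ω_rod| = r ω |cosθ| / √(L² − r² sin²θ) = 0.0513·88.37·0.55048/0.233 = 10.711 rad/s.

10.7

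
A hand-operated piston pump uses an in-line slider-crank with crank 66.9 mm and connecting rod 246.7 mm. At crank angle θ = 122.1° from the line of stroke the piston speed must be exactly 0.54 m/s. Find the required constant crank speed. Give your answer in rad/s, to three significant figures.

11.2

For an in-line slider-crank, |v_piston| = rω|sinθ|·[1 + r cosθ/√(L² − r² sin²θ)].
With r = 0.0669 m, L = 0.2467 m, θ = 122.1°: the bracketed kinematic factor |dx/dθ| = 0.048281 m.
ω = v/|dx/dθ| = 0.54/0.048281 = 11.184 rad/s.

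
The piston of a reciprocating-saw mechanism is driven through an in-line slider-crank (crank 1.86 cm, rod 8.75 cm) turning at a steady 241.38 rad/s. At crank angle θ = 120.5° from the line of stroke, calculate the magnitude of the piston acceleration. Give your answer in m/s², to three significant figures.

662

ω = 241.4 rad/s
x(θ) = r cosθ + √(L² − r² sin²θ); with ω constant, a = ω²·d²x/dθ².
d²x/dθ² = −r cosθ − r²(cos2θ)/√u − r⁴ sin²2θ/(4u^{3/2}),  u = L² − r² sin²θ = 0.00739941 m².
Substituting r = 0.0186 m, L = 0.0875 m, θ = 120.5°: d²x/dθ² = +0.011354 m.
a = ω²·d²x/dθ² = (241.4)²·(+0.011354) = +661.54 m/s²;  |a| = 661.54 m/s².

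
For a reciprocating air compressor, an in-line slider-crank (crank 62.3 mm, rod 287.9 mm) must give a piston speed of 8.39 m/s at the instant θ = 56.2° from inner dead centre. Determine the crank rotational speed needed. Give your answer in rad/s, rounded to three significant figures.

For an in-line slider-crank, |v_piston| = rω|sinθ|·[1 + r cosθ/√(L² − r² sin²θ)].
With r = 0.0623 m, L = 0.2879 m, θ = 56.2°: the bracketed kinematic factor |dx/dθ| = 0.058106 m.
ω = v/|dx/dθ| = 8.39/0.058106 = 144.39 rad/s.

144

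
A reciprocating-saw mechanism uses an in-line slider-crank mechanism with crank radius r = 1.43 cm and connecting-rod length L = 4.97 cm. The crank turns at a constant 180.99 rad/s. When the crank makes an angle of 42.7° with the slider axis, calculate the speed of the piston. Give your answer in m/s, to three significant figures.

2.13

ω = 181 rad/s
For an in-line slider-crank, x = r cosθ + √(L² − r² sin²θ), so v = −rω sinθ·[1 + r cosθ/√(L² − r² sin²θ)].
With r = 0.0143 m, L = 0.0497 m, θ = 42.7°: √(L² − r² sin²θ) = 0.048745 m.
v = −0.0143·181·0.67816·[1 + 0.0143·0.73491/0.048745] = -2.1336 m/s.
|v| = 2.1336 m/s.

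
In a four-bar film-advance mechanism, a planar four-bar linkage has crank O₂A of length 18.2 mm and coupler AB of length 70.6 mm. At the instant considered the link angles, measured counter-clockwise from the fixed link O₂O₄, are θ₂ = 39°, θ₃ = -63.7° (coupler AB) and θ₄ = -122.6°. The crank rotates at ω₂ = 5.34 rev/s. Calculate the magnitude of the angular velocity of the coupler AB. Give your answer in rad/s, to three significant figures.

ω₂ = 33.55 rad/s (from 5.34 rev/s).
Differentiating the loop-closure r₂e^{iθ₂}+r₃e^{iθ₃}=r₁+r₄e^{iθ₄} gives r₂ω₂e^{iθ₂}+r₃ω₃e^{iθ₃}=r₄ω₄e^{iθ₄}.
Eliminating the other unknown: ω₃ = r₂ω₂ sin(θ₄−θ₂) / [r₃ sin(θ₃−θ₄)].
Numerator sine = -0.31565; denominator sine = +0.85627.
Result = 0.0182·33.55·(-0.31565) / (0.0706·(+0.85627)) = -3.1885 rad/s; magnitude 3.1885 rad/s.

3.19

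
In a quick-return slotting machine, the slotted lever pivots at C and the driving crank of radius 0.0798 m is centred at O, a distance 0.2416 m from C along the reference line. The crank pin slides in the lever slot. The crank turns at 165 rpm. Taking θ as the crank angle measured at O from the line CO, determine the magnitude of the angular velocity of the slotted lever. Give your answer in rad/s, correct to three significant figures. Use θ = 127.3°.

2.22

ω = 17.28 rad/s (from 165 rpm).
Crank pin A relative to C: A = (d + r cosθ, r sinθ); lever angle φ = atan2(r sinθ, d + r cosθ).
Differentiating tanφ: φ̇ = rω(d cosθ + r)/(d² + r² + 2dr cosθ).
d² + r² + 2dr cosθ = |CA|² = 0.0413721 m²;  d cosθ + r = -0.066607 m.
|ω_lever| = |0.0798·17.28·-0.066607| / 0.0413721 = 2.2199 rad/s.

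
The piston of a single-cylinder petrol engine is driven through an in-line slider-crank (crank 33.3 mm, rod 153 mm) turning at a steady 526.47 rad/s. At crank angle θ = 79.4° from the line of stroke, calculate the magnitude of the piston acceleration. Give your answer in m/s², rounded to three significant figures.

ω = 526.5 rad/s
x(θ) = r cosθ + √(L² − r² sin²θ); with ω constant, a = ω²·d²x/dθ².
d²x/dθ² = −r cosθ − r²(cos2θ)/√u − r⁴ sin²2θ/(4u^{3/2}),  u = L² − r² sin²θ = 0.0223376 m².
Substituting r = 0.0333 m, L = 0.153 m, θ = 79.4°: d²x/dθ² = +0.00077968 m.
a = ω²·d²x/dθ² = (526.5)²·(+0.00077968) = +216.1 m/s²;  |a| = 216.1 m/s².

216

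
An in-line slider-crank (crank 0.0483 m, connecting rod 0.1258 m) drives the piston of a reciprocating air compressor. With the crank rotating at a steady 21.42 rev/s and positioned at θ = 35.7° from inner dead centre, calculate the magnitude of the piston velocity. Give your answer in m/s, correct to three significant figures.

ω = 2π·21.4 = 134.6 rad/s
For an in-line slider-crank, x = r cosθ + √(L² − r² sin²θ), so v = −rω sinθ·[1 + r cosθ/√(L² − r² sin²θ)].
With r = 0.0483 m, L = 0.1258 m, θ = 35.7°: √(L² − r² sin²θ) = 0.1226 m.
v = −0.0483·134.6·0.58354·[1 + 0.0483·0.81208/0.1226] = -5.0069 m/s.
|v| = 5.0069 m/s.

5.01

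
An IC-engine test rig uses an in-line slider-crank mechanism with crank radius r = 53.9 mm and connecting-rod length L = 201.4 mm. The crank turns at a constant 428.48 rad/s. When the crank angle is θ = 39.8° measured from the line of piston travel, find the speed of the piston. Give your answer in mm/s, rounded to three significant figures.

17900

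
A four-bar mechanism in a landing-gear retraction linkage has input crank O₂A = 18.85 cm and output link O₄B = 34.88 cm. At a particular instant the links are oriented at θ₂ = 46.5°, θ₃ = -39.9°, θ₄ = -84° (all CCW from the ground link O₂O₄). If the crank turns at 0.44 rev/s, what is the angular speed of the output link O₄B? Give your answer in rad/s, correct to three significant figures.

2.14

ω₂ = 2.765 rad/s (from 0.44 rev/s).
Differentiating the loop-closure r₂e^{iθ₂}+r₃e^{iθ₃}=r₁+r₄e^{iθ₄} gives r₂ω₂e^{iθ₂}+r₃ω₃e^{iθ₃}=r₄ω₄e^{iθ₄}.
Eliminating the other unknown: ω₄ = r₂ω₂ sin(θ₂−θ₃) / [r₄ sin(θ₄−θ₃)].
Numerator sine = +0.99803; denominator sine = -0.69591.
Result = 0.1885·2.765·(+0.99803) / (0.3488·(-0.69591)) = -2.1427 rad/s; magnitude 2.1427 rad/s.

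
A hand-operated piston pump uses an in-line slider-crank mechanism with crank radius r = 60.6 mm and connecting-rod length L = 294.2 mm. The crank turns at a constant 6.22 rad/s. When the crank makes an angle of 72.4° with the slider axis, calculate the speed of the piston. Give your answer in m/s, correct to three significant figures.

0.382

ω = 6.22 rad/s
For an in-line slider-crank, x = r cosθ + √(L² − r² sin²θ), so v = −rω sinθ·[1 + r cosθ/√(L² − r² sin²θ)].
With r = 0.0606 m, L = 0.2942 m, θ = 72.4°: √(L² − r² sin²θ) = 0.28847 m.
v = −0.0606·6.22·0.95319·[1 + 0.0606·0.30237/0.28847] = -0.38211 m/s.
|v| = 0.38211 m/s.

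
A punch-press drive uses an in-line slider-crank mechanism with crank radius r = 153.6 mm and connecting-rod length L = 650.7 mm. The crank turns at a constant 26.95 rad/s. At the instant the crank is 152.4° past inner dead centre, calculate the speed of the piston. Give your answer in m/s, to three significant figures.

1.51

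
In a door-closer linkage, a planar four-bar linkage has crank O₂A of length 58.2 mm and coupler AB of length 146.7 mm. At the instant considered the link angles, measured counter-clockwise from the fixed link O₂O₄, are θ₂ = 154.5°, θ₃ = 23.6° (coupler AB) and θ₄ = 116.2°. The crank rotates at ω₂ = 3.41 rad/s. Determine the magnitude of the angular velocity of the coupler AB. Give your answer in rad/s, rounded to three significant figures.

0.839

ω₂ = 3.41 rad/s
Differentiating the loop-closure r₂e^{iθ₂}+r₃e^{iθ₃}=r₁+r₄e^{iθ₄} gives r₂ω₂e^{iθ₂}+r₃ω₃e^{iθ₃}=r₄ω₄e^{iθ₄}.
Eliminating the other unknown: ω₃ = r₂ω₂ sin(θ₄−θ₂) / [r₃ sin(θ₃−θ₄)].
Numerator sine = -0.61978; denominator sine = -0.99897.
Result = 0.0582·3.41·(-0.61978) / (0.1467·(-0.99897)) = +0.83933 rad/s; magnitude 0.83933 rad/s.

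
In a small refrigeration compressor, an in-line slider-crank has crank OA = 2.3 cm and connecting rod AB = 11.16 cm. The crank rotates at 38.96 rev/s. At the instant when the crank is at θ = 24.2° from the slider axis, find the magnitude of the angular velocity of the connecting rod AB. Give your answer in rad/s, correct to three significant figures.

46.2

ω = 244.8 rad/s (converted from 38.96 rev/s).
The rod makes angle φ with the slider axis where L sinφ = r sinθ; differentiating, L cosφ·φ̇ = r ω cosθ.
L cosφ = √(L² − r² sin²θ) = 0.1112 m.
|ω_rod| = r ω |cosθ| / √(L² − r² sin²θ) = 0.023·244.8·0.91212/0.1112 = 46.182 rad/s.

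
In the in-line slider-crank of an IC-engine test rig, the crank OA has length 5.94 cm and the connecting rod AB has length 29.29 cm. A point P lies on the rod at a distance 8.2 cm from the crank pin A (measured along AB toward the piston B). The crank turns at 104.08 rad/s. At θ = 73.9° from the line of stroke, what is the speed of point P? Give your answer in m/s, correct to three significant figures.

6.16

ω = 104.1 rad/s.  Crank-pin speed |V_A| = rω = 6.1824 m/s, perpendicular to OA.
Rod angle: sinφ = −(r/L) sinθ ⇒ φ = -11.236°; ω_rod = −rω cosθ/√(L²−r²sin²θ) = -5.9678 rad/s.
V_P = V_A + ω_rod × AP, with AP = 0.082 m along the rod.
Components: V_Px = −rω sinθ − a·ω_rod·sinφ = -6.0352 m/s;  V_Py = rω cosθ + a·ω_rod·cosφ = +1.2345 m/s.
|V_P| = √(V_Px² + V_Py²) = 6.1602 m/s.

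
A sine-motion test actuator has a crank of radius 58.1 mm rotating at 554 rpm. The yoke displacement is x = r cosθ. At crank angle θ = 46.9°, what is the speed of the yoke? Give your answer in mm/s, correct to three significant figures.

ω = 58.01 rad/s (from 554 rpm).
x = r cosθ ⇒ ẋ = −rω sinθ.
|v| = rω|sinθ| = 0.0581·58.01·|sin 46.9°| = 2.4611 m/s = 2461.1 mm/s.

2460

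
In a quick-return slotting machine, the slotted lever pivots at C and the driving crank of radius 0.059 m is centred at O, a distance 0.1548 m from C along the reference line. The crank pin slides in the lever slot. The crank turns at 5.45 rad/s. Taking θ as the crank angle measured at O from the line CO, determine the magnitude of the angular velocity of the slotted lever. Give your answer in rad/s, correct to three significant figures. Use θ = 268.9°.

ω = 5.45 rad/s
Crank pin A relative to C: A = (d + r cosθ, r sinθ); lever angle φ = atan2(r sinθ, d + r cosθ).
Differentiating tanφ: φ̇ = rω(d cosθ + r)/(d² + r² + 2dr cosθ).
d² + r² + 2dr cosθ = |CA|² = 0.0270934 m²;  d cosθ + r = +0.056028 m.
|ω_lever| = |0.059·5.45·+0.056028| / 0.0270934 = 0.66496 rad/s.

0.665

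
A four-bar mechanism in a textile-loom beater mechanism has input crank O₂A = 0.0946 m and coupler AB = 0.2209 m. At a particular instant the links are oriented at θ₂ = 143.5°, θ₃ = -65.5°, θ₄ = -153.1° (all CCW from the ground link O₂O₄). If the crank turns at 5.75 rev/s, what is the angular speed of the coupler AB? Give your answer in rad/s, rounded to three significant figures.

ω₂ = 36.13 rad/s (from 5.75 rev/s).
Differentiating the loop-closure r₂e^{iθ₂}+r₃e^{iθ₃}=r₁+r₄e^{iθ₄} gives r₂ω₂e^{iθ₂}+r₃ω₃e^{iθ₃}=r₄ω₄e^{iθ₄}.
Eliminating the other unknown: ω₃ = r₂ω₂ sin(θ₄−θ₂) / [r₃ sin(θ₃−θ₄)].
Numerator sine = +0.89415; denominator sine = +0.99912.
Result = 0.0946·36.13·(+0.89415) / (0.2209·(+0.99912)) = +13.846 rad/s; magnitude 13.846 rad/s.

13.8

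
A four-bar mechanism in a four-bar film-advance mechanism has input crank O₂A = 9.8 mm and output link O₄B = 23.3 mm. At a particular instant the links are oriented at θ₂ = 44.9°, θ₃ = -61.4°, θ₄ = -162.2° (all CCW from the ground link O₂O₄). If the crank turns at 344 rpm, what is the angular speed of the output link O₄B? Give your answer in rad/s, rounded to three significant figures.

ω₂ = 36.02 rad/s (from 344 rpm).
Differentiating the loop-closure r₂e^{iθ₂}+r₃e^{iθ₃}=r₁+r₄e^{iθ₄} gives r₂ω₂e^{iθ₂}+r₃ω₃e^{iθ₃}=r₄ω₄e^{iθ₄}.
Eliminating the other unknown: ω₄ = r₂ω₂ sin(θ₂−θ₃) / [r₄ sin(θ₄−θ₃)].
Numerator sine = +0.95981; denominator sine = -0.98229.
Result = 0.0098·36.02·(+0.95981) / (0.0233·(-0.98229)) = -14.805 rad/s; magnitude 14.805 rad/s.

14.8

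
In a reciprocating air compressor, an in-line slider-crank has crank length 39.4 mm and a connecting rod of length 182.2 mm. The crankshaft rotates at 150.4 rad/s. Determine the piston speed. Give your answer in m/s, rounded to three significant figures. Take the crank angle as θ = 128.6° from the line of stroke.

4.00

ω = 150.4 rad/s
For an in-line slider-crank, x = r cosθ + √(L² − r² sin²θ), so v = −rω sinθ·[1 + r cosθ/√(L² − r² sin²θ)].
With r = 0.0394 m, L = 0.1822 m, θ = 128.6°: √(L² − r² sin²θ) = 0.17958 m.
v = −0.0394·150.4·0.78152·[1 + 0.0394·-0.62388/0.17958] = -3.9972 m/s.
|v| = 3.9972 m/s.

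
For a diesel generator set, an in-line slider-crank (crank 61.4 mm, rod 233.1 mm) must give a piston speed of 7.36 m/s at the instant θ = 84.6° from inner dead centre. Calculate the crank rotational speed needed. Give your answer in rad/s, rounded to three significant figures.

For an in-line slider-crank, |v_piston| = rω|sinθ|·[1 + r cosθ/√(L² − r² sin²θ)].
With r = 0.0614 m, L = 0.2331 m, θ = 84.6°: the bracketed kinematic factor |dx/dθ| = 0.062698 m.
ω = v/|dx/dθ| = 7.36/0.062698 = 117.39 rad/s.

117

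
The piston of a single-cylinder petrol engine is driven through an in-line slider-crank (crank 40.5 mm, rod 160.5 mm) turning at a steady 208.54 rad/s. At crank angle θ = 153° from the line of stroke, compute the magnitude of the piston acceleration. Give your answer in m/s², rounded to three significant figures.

1300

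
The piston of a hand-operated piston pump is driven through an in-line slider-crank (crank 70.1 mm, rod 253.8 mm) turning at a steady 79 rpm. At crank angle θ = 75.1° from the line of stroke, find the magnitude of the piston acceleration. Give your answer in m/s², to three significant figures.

ω = 2π·79/60 = 8.273 rad/s
x(θ) = r cosθ + √(L² − r² sin²θ); with ω constant, a = ω²·d²x/dθ².
d²x/dθ² = −r cosθ − r²(cos2θ)/√u − r⁴ sin²2θ/(4u^{3/2}),  u = L² − r² sin²θ = 0.0598253 m².
Substituting r = 0.0701 m, L = 0.2538 m, θ = 75.1°: d²x/dθ² = -0.00069295 m.
a = ω²·d²x/dθ² = (8.273)²·(-0.00069295) = -0.047426 m/s²;  |a| = 0.047426 m/s².

0.0474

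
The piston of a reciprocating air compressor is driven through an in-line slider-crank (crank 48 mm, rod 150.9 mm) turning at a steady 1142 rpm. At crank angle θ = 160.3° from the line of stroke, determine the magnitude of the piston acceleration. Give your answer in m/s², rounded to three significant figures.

474

ω = 2π·1142/60 = 119.6 rad/s
x(θ) = r cosθ + √(L² − r² sin²θ); with ω constant, a = ω²·d²x/dθ².
d²x/dθ² = −r cosθ − r²(cos2θ)/√u − r⁴ sin²2θ/(4u^{3/2}),  u = L² − r² sin²θ = 0.022509 m².
Substituting r = 0.048 m, L = 0.1509 m, θ = 160.3°: d²x/dθ² = +0.033165 m.
a = ω²·d²x/dθ² = (119.6)²·(+0.033165) = +474.32 m/s²;  |a| = 474.32 m/s².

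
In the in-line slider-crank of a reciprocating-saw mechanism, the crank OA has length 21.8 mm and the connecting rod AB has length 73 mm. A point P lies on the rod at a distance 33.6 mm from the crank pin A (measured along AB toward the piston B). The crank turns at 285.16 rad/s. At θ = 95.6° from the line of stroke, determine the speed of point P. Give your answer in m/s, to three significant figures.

ω = 285.2 rad/s.  Crank-pin speed |V_A| = rω = 6.2165 m/s, perpendicular to OA.
Rod angle: sinφ = −(r/L) sinθ ⇒ φ = -17.290°; ω_rod = −rω cosθ/√(L²−r²sin²θ) = +8.7032 rad/s.
V_P = V_A + ω_rod × AP, with AP = 0.0336 m along the rod.
Components: V_Px = −rω sinθ − a·ω_rod·sinφ = -6.0999 m/s;  V_Py = rω cosθ + a·ω_rod·cosφ = -0.32741 m/s.
|V_P| = √(V_Px² + V_Py²) = 6.1087 m/s.

6.11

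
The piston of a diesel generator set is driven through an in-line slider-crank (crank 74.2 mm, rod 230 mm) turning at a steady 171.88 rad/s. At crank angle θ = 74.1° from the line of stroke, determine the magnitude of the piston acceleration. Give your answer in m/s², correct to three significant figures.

ω = 171.9 rad/s
x(θ) = r cosθ + √(L² − r² sin²θ); with ω constant, a = ω²·d²x/dθ².
d²x/dθ² = −r cosθ − r²(cos2θ)/√u − r⁴ sin²2θ/(4u^{3/2}),  u = L² − r² sin²θ = 0.0478076 m².
Substituting r = 0.0742 m, L = 0.23 m, θ = 74.1°: d²x/dθ² = +0.0008714 m.
a = ω²·d²x/dθ² = (171.9)²·(+0.0008714) = +25.744 m/s²;  |a| = 25.744 m/s².

25.7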